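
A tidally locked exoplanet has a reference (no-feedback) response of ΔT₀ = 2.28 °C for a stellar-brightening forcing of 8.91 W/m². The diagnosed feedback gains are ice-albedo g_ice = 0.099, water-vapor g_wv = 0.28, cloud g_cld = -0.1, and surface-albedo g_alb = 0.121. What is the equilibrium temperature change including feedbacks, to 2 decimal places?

3.80 °C

Total gain g = 0.099 + 0.28 − 0.1 + 0.121 = 0.4.
Amplification A = 1/(1 − 0.4) = 1.667.
ΔT = 2.28 × 1.667 = 3.80 °C.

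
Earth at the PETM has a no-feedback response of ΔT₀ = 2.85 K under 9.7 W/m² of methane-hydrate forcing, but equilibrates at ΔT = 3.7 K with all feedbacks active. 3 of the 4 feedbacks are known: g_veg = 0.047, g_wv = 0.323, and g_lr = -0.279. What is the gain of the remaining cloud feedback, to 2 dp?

0.14

Amplification A = ΔT/ΔT₀ = 3.7/2.85 = 1.298.
Total gain g = 1 − 1/A = 1 − 1/1.298 = 0.2296.
Known gains sum to 0.047 + 0.323 − 0.279 = 0.091.
g_cld = 0.2296 − 0.091 = 0.14.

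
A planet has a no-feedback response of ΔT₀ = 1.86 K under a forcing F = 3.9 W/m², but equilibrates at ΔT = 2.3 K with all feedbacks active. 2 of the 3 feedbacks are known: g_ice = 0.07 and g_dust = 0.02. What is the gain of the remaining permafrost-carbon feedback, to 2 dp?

Amplification A = ΔT/ΔT₀ = 2.3/1.86 = 1.237.
Total gain g = 1 − 1/A = 1 − 1/1.237 = 0.1916.
Known gains sum to 0.07 + 0.02 = 0.09.
g_pf = 0.1916 − 0.09 = 0.10.

0.10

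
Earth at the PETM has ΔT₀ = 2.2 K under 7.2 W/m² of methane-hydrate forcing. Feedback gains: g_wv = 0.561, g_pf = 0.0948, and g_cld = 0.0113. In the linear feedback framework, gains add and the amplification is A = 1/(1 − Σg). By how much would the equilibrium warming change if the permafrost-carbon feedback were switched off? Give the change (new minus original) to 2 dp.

-1.46 K

Original: g = 0.6671, ΔT = 2.2/(1−0.6671) = 6.6086 K.
Without permafrost-carbon: g' = 0.5723, ΔT' = 2.2/(1−0.5723) = 5.1438 K.
Change = 5.1438 − 6.6086 = -1.46 K.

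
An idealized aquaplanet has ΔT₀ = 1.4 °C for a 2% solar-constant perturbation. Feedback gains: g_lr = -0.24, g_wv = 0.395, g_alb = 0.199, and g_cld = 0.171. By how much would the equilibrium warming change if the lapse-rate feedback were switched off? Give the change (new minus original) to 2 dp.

3.01 °C

Original: g = 0.525, ΔT = 1.4/(1−0.525) = 2.9474 °C.
Without lapse-rate: g' = 0.765, ΔT' = 1.4/(1−0.765) = 5.9574 °C.
Change = 5.9574 − 2.9474 = 3.01 °C.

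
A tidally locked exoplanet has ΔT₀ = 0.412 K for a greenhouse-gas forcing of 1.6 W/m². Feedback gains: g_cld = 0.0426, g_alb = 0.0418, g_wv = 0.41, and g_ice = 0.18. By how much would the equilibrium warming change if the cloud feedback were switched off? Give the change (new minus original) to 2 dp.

Original: g = 0.6744, ΔT = 0.412/(1−0.6744) = 1.2654 K.
Without cloud: g' = 0.6318, ΔT' = 0.412/(1−0.6318) = 1.1190 K.
Change = 1.1190 − 1.2654 = -0.15 K.

-0.15 K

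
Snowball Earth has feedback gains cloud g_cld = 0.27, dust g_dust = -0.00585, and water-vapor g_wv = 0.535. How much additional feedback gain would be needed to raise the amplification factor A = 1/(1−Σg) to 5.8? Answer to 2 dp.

Current total gain = 0.79915.
Target gain for A = 5.8: g* = 1 − 1/5.8 = 0.8276.
Additional gain needed = 0.8276 − 0.79915 = 0.03.

0.03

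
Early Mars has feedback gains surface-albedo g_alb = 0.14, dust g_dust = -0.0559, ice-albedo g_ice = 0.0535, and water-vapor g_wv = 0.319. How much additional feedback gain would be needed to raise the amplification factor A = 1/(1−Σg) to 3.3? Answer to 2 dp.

0.24

Current total gain = 0.4566.
Target gain for A = 3.3: g* = 1 − 1/3.3 = 0.697.
Additional gain needed = 0.697 − 0.4566 = 0.24.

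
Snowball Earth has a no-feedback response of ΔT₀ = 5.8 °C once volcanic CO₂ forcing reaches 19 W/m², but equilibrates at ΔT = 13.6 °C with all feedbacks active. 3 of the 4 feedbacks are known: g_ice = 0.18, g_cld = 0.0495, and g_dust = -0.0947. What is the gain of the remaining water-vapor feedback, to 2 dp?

0.44

Amplification A = ΔT/ΔT₀ = 13.6/5.8 = 2.345.
Total gain g = 1 − 1/A = 1 − 1/2.345 = 0.5736.
Known gains sum to 0.18 + 0.0495 − 0.0947 = 0.1348.
g_wv = 0.5736 − 0.1348 = 0.44.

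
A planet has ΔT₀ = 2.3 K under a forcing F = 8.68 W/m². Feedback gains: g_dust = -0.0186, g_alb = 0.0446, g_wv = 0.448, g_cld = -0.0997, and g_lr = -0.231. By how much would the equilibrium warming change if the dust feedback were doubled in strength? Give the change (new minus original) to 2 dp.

-0.06 K

Original: g = 0.1433, ΔT = 2.3/(1−0.1433) = 2.6847 K.
With doubled dust: g' = 0.1247, ΔT' = 2.3/(1−0.1247) = 2.6277 K.
Change = 2.6277 − 2.6847 = -0.06 K.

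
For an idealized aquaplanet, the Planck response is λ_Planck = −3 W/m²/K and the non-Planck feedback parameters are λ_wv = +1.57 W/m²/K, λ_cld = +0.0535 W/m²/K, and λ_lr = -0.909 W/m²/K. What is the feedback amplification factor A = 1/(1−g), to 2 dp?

Convert to gains: g_wv = 1.57/3 = 0.5233; g_cld = 0.0535/3 = 0.01783; g_lr = -0.909/3 = -0.303.
Total gain g = 0.23813.
A = 1/(1 − 0.23813) = 1.31.

1.31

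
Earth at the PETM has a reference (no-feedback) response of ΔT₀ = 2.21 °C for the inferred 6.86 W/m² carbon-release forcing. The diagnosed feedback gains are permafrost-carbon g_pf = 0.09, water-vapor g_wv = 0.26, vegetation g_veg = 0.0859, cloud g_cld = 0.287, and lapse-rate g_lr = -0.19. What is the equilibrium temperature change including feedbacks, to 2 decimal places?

Total gain g = 0.09 + 0.26 + 0.0859 + 0.287 − 0.19 = 0.5329.
Amplification A = 1/(1 − 0.5329) = 2.141.
ΔT = 2.21 × 2.141 = 4.73 °C.

4.73 °C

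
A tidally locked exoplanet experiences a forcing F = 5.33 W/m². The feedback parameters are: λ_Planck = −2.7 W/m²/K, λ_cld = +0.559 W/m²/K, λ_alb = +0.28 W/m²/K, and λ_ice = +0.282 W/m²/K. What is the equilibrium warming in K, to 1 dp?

Net feedback parameter λ = (−2.7) + (+0.559) + (+0.28) + (+0.282) = -1.579 W/m²/K.
ΔT = −F/λ = −5.33/(-1.579) = 3.4 K.

3.4 K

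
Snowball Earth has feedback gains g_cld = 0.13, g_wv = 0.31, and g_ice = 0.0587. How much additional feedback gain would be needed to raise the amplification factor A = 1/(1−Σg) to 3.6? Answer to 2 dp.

0.22

Current total gain = 0.4987.
Target gain for A = 3.6: g* = 1 − 1/3.6 = 0.7222.
Additional gain needed = 0.7222 − 0.4987 = 0.22.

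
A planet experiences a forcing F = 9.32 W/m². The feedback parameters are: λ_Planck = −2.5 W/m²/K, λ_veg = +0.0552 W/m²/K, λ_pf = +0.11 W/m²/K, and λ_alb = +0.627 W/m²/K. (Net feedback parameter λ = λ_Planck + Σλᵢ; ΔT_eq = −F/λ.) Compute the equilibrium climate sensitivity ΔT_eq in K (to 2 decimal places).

Net feedback parameter λ = (−2.5) + (+0.0552) + (+0.11) + (+0.627) = -1.7078 W/m²/K.
ΔT = −F/λ = −9.32/(-1.7078) = 5.46 K.

5.46 K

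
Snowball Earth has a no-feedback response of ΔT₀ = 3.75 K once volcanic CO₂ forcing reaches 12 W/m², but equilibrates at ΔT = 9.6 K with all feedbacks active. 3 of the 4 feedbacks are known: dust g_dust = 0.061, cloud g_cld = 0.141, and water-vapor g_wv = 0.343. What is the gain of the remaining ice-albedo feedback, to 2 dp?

Amplification A = ΔT/ΔT₀ = 9.6/3.75 = 2.56.
Total gain g = 1 − 1/A = 1 − 1/2.56 = 0.6094.
Known gains sum to 0.061 + 0.141 + 0.343 = 0.545.
g_ice = 0.6094 − 0.545 = 0.06.

0.06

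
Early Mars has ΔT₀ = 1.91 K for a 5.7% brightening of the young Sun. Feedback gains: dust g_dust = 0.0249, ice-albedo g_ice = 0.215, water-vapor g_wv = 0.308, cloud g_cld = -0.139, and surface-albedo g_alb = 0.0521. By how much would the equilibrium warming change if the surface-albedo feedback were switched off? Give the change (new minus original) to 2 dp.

Original: g = 0.461, ΔT = 1.91/(1−0.461) = 3.5436 K.
Without surface-albedo: g' = 0.4089, ΔT' = 1.91/(1−0.4089) = 3.2313 K.
Change = 3.2313 − 3.5436 = -0.31 K.

-0.31 K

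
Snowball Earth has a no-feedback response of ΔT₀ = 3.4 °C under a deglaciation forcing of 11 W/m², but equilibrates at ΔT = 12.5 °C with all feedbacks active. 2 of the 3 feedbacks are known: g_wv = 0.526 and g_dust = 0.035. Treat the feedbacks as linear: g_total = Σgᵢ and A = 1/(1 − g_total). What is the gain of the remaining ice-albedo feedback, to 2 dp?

0.17

Amplification A = ΔT/ΔT₀ = 12.5/3.4 = 3.676.
Total gain g = 1 − 1/A = 1 − 1/3.676 = 0.728.
Known gains sum to 0.526 + 0.035 = 0.561.
g_ice = 0.728 − 0.561 = 0.17.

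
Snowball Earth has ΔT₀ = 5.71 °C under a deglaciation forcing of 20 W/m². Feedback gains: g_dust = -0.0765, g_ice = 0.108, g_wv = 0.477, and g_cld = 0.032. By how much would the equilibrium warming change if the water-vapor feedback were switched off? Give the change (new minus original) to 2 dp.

Original: g = 0.5405, ΔT = 5.71/(1−0.5405) = 12.4266 °C.
Without water-vapor: g' = 0.0635, ΔT' = 5.71/(1−0.0635) = 6.0972 °C.
Change = 6.0972 − 12.4266 = -6.33 °C.

-6.33 °C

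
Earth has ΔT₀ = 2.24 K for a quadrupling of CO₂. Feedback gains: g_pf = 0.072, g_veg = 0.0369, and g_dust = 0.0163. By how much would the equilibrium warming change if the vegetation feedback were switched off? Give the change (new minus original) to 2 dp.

Original: g = 0.1252, ΔT = 2.24/(1−0.1252) = 2.5606 K.
Without vegetation: g' = 0.0883, ΔT' = 2.24/(1−0.0883) = 2.4569 K.
Change = 2.4569 − 2.5606 = -0.10 K.

-0.10 K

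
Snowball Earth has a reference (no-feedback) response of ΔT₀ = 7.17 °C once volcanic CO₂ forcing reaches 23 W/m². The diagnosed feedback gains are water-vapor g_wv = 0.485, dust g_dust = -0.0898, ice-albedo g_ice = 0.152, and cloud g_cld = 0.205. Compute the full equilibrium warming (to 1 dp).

Total gain g = 0.485 − 0.0898 + 0.152 + 0.205 = 0.7522.
Amplification A = 1/(1 − 0.7522) = 4.036.
ΔT = 7.17 × 4.036 = 28.9 °C.

28.9 °C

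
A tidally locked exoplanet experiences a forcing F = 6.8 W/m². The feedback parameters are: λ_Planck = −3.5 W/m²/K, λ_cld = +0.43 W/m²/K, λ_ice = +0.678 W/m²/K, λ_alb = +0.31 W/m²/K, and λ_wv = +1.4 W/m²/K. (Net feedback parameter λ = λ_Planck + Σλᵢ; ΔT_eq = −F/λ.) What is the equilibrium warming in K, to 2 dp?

9.97 K

Net feedback parameter λ = (−3.5) + (+0.43) + (+0.678) + (+0.31) + (+1.4) = -0.682 W/m²/K.
ΔT = −F/λ = −6.8/(-0.682) = 9.97 K.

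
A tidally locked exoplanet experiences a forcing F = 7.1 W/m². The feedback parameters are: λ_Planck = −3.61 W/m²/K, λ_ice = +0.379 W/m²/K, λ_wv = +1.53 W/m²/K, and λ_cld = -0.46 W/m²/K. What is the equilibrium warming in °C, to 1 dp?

3.3 °C

Net feedback parameter λ = (−3.61) + (+0.379) + (+1.53) + (-0.46) = -2.161 W/m²/K.
ΔT = −F/λ = −7.1/(-2.161) = 3.3 °C.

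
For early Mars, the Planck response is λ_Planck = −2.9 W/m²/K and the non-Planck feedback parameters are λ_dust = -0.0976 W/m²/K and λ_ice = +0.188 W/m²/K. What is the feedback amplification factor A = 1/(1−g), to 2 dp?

Convert to gains: g_dust = -0.0976/2.9 = -0.03366; g_ice = 0.188/2.9 = 0.06483.
Total gain g = 0.03117.
A = 1/(1 − 0.03117) = 1.03.

1.03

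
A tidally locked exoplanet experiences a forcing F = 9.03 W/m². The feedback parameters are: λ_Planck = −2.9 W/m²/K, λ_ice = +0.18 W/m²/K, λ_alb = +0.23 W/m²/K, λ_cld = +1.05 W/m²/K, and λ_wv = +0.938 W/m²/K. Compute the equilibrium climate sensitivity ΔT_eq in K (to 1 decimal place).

18.0 K

Net feedback parameter λ = (−2.9) + (+0.18) + (+0.23) + (+1.05) + (+0.938) = -0.502 W/m²/K.
ΔT = −F/λ = −9.03/(-0.502) = 18.0 K.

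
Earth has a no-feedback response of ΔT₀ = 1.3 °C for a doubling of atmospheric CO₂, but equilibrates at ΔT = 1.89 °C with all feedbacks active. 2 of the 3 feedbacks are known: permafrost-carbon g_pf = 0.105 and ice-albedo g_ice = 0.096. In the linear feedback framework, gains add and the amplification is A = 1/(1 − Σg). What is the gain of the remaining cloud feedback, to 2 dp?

Amplification A = ΔT/ΔT₀ = 1.89/1.3 = 1.454.
Total gain g = 1 − 1/A = 1 − 1/1.454 = 0.3122.
Known gains sum to 0.105 + 0.096 = 0.201.
g_cld = 0.3122 − 0.201 = 0.11.

0.11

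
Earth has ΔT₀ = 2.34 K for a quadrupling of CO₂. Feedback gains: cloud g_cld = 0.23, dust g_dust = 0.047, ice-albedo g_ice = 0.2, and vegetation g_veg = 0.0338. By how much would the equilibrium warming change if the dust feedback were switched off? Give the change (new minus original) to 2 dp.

-0.42 K

Original: g = 0.5108, ΔT = 2.34/(1−0.5108) = 4.7833 K.
Without dust: g' = 0.4638, ΔT' = 2.34/(1−0.4638) = 4.3640 K.
Change = 4.3640 − 4.7833 = -0.42 K.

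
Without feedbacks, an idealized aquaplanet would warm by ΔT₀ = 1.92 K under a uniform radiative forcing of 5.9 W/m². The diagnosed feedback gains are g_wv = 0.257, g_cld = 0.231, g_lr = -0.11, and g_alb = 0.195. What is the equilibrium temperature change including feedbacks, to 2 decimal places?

Total gain g = 0.257 + 0.231 − 0.11 + 0.195 = 0.573.
Amplification A = 1/(1 − 0.573) = 2.342.
ΔT = 1.92 × 2.342 = 4.50 K.

4.50 K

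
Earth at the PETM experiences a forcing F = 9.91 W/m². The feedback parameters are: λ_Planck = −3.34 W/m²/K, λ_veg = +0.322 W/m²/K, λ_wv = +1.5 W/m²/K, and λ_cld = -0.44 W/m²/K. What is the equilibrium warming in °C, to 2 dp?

Net feedback parameter λ = (−3.34) + (+0.322) + (+1.5) + (-0.44) = -1.958 W/m²/K.
ΔT = −F/λ = −9.91/(-1.958) = 5.06 °C.

5.06 °C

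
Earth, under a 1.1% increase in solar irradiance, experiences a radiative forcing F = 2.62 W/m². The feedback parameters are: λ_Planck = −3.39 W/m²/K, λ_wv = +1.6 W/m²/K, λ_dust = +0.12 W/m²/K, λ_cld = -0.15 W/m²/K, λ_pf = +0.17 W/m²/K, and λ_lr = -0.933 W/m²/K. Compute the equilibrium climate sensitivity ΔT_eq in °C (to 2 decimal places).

1.01 °C

Net feedback parameter λ = (−3.39) + (+1.6) + (+0.12) + (-0.15) + (+0.17) + (-0.933) = -2.583 W/m²/K.
ΔT = −F/λ = −2.62/(-2.583) = 1.01 °C.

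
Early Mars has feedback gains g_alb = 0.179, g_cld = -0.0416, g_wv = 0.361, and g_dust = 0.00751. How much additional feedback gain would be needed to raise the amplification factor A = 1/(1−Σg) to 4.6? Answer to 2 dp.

Current total gain = 0.50591.
Target gain for A = 4.6: g* = 1 − 1/4.6 = 0.7826.
Additional gain needed = 0.7826 − 0.50591 = 0.28.

0.28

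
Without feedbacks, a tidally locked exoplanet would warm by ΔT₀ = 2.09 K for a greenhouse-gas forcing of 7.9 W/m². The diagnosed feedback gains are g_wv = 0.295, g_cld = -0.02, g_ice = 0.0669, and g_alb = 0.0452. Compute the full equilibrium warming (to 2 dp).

Total gain g = 0.295 − 0.02 + 0.0669 + 0.0452 = 0.3871.
Amplification A = 1/(1 − 0.3871) = 1.632.
ΔT = 2.09 × 1.632 = 3.41 K.

3.41 K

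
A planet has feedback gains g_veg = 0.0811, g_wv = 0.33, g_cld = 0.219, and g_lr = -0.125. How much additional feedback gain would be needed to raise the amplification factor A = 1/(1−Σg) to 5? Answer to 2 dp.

Current total gain = 0.5051.
Target gain for A = 5: g* = 1 − 1/5 = 0.8.
Additional gain needed = 0.8 − 0.5051 = 0.29.

0.29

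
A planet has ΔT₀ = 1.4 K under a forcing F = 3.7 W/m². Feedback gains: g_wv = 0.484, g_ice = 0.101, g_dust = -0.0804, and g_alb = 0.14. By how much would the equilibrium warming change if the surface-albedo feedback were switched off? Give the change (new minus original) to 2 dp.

-1.11 K

Original: g = 0.6446, ΔT = 1.4/(1−0.6446) = 3.9392 K.
Without surface-albedo: g' = 0.5046, ΔT' = 1.4/(1−0.5046) = 2.8260 K.
Change = 2.8260 − 3.9392 = -1.11 K.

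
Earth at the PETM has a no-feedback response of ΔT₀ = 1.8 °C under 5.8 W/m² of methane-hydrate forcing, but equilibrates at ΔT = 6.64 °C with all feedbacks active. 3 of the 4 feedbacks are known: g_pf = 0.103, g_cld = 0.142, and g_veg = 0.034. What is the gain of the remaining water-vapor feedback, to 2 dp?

0.45

Amplification A = ΔT/ΔT₀ = 6.64/1.8 = 3.689.
Total gain g = 1 − 1/A = 1 − 1/3.689 = 0.7289.
Known gains sum to 0.103 + 0.142 + 0.034 = 0.279.
g_wv = 0.7289 − 0.279 = 0.45.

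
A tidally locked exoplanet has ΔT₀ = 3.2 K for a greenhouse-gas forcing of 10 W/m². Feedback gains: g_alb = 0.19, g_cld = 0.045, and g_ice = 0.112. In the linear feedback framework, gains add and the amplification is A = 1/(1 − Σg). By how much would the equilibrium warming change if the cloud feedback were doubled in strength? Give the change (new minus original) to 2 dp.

0.36 K

Original: g = 0.347, ΔT = 3.2/(1−0.347) = 4.9005 K.
With doubled cloud: g' = 0.392, ΔT' = 3.2/(1−0.392) = 5.2632 K.
Change = 5.2632 − 4.9005 = 0.36 K.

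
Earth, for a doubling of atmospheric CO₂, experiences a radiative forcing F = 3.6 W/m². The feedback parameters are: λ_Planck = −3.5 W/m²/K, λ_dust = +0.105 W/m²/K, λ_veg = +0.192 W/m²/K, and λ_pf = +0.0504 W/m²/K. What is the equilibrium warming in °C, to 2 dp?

1.14 °C

Net feedback parameter λ = (−3.5) + (+0.105) + (+0.192) + (+0.0504) = -3.1526 W/m²/K.
ΔT = −F/λ = −3.6/(-3.1526) = 1.14 °C.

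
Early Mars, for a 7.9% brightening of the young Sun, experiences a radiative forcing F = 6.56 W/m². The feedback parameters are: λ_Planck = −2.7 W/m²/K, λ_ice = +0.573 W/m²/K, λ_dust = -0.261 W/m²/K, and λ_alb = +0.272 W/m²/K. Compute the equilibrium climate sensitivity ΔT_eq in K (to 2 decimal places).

Net feedback parameter λ = (−2.7) + (+0.573) + (-0.261) + (+0.272) = -2.116 W/m²/K.
ΔT = −F/λ = −6.56/(-2.116) = 3.10 K.

3.10 K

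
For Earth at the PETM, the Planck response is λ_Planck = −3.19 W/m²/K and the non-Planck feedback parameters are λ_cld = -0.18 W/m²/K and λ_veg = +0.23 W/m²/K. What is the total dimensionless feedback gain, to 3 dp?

Convert to gains: g_cld = -0.18/3.19 = -0.05643; g_veg = 0.23/3.19 = 0.0721.
Total gain g = 0.01567.

0.016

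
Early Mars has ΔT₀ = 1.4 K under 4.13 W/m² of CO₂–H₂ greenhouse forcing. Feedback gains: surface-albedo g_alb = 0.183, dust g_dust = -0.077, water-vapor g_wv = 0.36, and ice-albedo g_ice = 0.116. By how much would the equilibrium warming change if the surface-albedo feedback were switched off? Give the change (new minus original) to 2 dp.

-1.02 K

Original: g = 0.582, ΔT = 1.4/(1−0.582) = 3.3493 K.
Without surface-albedo: g' = 0.399, ΔT' = 1.4/(1−0.399) = 2.3295 K.
Change = 2.3295 − 3.3493 = -1.02 K.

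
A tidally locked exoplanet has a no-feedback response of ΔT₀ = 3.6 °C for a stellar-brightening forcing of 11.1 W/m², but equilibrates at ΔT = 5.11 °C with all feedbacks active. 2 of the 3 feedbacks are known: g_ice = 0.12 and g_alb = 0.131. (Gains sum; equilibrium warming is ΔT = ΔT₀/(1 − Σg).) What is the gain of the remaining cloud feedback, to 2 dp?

Amplification A = ΔT/ΔT₀ = 5.11/3.6 = 1.419.
Total gain g = 1 − 1/A = 1 − 1/1.419 = 0.2953.
Known gains sum to 0.12 + 0.131 = 0.251.
g_cld = 0.2953 − 0.251 = 0.04.

0.04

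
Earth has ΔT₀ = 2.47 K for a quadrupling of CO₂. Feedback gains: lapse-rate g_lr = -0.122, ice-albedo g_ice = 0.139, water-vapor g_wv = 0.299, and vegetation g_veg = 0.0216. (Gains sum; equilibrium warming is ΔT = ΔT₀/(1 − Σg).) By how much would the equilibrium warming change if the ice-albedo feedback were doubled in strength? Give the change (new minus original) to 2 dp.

0.99 K

Original: g = 0.3376, ΔT = 2.47/(1−0.3376) = 3.7289 K.
With doubled ice-albedo: g' = 0.4766, ΔT' = 2.47/(1−0.4766) = 4.7191 K.
Change = 4.7191 − 3.7289 = 0.99 K.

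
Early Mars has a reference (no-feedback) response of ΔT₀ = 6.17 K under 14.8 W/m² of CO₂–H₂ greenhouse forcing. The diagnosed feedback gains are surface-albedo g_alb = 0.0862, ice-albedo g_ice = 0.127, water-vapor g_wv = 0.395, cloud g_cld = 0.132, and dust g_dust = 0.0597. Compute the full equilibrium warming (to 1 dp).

Total gain g = 0.0862 + 0.127 + 0.395 + 0.132 + 0.0597 = 0.7999.
Amplification A = 1/(1 − 0.7999) = 4.998.
ΔT = 6.17 × 4.998 = 30.8 K.

30.8 K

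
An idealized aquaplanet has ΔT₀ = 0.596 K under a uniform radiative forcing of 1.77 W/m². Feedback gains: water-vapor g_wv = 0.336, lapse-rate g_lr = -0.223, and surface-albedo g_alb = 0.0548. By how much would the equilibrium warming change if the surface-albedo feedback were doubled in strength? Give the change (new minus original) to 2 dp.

0.05 K

Original: g = 0.1678, ΔT = 0.596/(1−0.1678) = 0.7162 K.
With doubled surface-albedo: g' = 0.2226, ΔT' = 0.596/(1−0.2226) = 0.7667 K.
Change = 0.7667 − 0.7162 = 0.05 K.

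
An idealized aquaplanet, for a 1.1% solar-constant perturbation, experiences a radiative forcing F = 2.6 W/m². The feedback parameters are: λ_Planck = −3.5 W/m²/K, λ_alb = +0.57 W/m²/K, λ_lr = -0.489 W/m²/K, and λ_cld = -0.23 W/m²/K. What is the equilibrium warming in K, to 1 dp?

0.7 K

Net feedback parameter λ = (−3.5) + (+0.57) + (-0.489) + (-0.23) = -3.649 W/m²/K.
ΔT = −F/λ = −2.6/(-3.649) = 0.7 K.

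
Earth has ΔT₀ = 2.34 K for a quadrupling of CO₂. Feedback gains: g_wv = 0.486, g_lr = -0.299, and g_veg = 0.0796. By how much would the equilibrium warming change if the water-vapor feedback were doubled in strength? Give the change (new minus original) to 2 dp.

Original: g = 0.2666, ΔT = 2.34/(1−0.2666) = 3.1906 K.
With doubled water-vapor: g' = 0.7526, ΔT' = 2.34/(1−0.7526) = 9.4584 K.
Change = 9.4584 − 3.1906 = 6.27 K.

6.27 K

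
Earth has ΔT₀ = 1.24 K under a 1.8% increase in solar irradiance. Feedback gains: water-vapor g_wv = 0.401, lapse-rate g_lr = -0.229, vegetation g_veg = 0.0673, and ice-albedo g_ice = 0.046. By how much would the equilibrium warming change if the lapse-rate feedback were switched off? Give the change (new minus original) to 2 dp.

Original: g = 0.2853, ΔT = 1.24/(1−0.2853) = 1.7350 K.
Without lapse-rate: g' = 0.5143, ΔT' = 1.24/(1−0.5143) = 2.5530 K.
Change = 2.5530 − 1.7350 = 0.82 K.

0.82 K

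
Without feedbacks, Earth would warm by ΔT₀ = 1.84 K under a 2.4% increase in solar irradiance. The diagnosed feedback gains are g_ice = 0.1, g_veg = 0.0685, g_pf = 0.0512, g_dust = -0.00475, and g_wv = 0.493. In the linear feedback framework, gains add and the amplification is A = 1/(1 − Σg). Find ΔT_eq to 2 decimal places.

Total gain g = 0.1 + 0.0685 + 0.0512 − 0.00475 + 0.493 = 0.70795.
Amplification A = 1/(1 − 0.70795) = 3.424.
ΔT = 1.84 × 3.424 = 6.30 K.

6.30 K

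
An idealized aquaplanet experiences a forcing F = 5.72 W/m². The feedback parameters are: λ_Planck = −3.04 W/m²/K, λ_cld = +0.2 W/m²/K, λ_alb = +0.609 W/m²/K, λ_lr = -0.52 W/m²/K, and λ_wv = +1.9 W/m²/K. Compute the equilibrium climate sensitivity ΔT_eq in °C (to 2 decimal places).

Net feedback parameter λ = (−3.04) + (+0.2) + (+0.609) + (-0.52) + (+1.9) = -0.851 W/m²/K.
ΔT = −F/λ = −5.72/(-0.851) = 6.72 °C.

6.72 °C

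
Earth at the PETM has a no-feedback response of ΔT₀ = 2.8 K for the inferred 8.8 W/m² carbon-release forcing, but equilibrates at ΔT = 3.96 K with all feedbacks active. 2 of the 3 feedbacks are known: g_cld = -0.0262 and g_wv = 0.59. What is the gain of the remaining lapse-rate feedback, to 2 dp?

Amplification A = ΔT/ΔT₀ = 3.96/2.8 = 1.414.
Total gain g = 1 − 1/A = 1 − 1/1.414 = 0.2928.
Known gains sum to -0.0262 + 0.59 = 0.5638.
g_lr = 0.2928 − 0.5638 = -0.27.

-0.27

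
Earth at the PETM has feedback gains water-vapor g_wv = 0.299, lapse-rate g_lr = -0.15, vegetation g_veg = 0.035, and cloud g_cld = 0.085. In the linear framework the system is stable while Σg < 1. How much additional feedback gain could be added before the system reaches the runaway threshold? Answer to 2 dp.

0.73

Current total gain = 0.299 − 0.15 + 0.035 + 0.085 = 0.269.
Margin to runaway = 1 − 0.269 = 0.73.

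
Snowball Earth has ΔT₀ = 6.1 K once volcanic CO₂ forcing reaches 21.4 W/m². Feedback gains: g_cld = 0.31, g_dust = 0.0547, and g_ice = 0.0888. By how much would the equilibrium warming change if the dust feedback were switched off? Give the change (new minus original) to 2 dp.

Original: g = 0.4535, ΔT = 6.1/(1−0.4535) = 11.1619 K.
Without dust: g' = 0.3988, ΔT' = 6.1/(1−0.3988) = 10.1464 K.
Change = 10.1464 − 11.1619 = -1.02 K.

-1.02 K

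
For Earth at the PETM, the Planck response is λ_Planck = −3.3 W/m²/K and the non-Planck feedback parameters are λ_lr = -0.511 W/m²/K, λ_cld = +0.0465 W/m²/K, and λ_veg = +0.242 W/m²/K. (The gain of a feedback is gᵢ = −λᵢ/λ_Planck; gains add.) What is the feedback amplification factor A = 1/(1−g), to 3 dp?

0.937

Convert to gains: g_lr = -0.511/3.3 = -0.1548; g_cld = 0.0465/3.3 = 0.01409; g_veg = 0.242/3.3 = 0.07333.
Total gain g = -0.06738.
A = 1/(1 + 0.06738) = 0.937.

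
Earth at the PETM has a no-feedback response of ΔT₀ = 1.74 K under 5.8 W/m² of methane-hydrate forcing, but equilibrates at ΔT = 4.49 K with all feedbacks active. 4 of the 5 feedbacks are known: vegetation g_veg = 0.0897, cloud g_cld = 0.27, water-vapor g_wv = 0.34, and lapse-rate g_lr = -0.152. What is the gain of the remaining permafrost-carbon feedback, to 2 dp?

0.06

Amplification A = ΔT/ΔT₀ = 4.49/1.74 = 2.58.
Total gain g = 1 − 1/A = 1 − 1/2.58 = 0.6124.
Known gains sum to 0.0897 + 0.27 + 0.34 − 0.152 = 0.5477.
g_pf = 0.6124 − 0.5477 = 0.06.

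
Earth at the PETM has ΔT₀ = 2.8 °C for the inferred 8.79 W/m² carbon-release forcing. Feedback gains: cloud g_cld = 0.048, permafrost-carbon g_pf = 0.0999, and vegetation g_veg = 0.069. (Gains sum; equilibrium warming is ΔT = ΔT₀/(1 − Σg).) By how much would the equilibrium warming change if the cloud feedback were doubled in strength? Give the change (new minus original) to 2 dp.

0.23 °C

Original: g = 0.2169, ΔT = 2.8/(1−0.2169) = 3.5755 °C.
With doubled cloud: g' = 0.2649, ΔT' = 2.8/(1−0.2649) = 3.8090 °C.
Change = 3.8090 − 3.5755 = 0.23 °C.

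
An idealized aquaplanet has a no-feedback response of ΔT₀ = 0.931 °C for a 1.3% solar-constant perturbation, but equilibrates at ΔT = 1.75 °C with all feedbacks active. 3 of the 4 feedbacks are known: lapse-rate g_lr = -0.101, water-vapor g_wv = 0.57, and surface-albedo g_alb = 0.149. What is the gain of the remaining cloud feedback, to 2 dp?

Amplification A = ΔT/ΔT₀ = 1.75/0.931 = 1.88.
Total gain g = 1 − 1/A = 1 − 1/1.88 = 0.4681.
Known gains sum to -0.101 + 0.57 + 0.149 = 0.618.
g_cld = 0.4681 − 0.618 = -0.15.

-0.15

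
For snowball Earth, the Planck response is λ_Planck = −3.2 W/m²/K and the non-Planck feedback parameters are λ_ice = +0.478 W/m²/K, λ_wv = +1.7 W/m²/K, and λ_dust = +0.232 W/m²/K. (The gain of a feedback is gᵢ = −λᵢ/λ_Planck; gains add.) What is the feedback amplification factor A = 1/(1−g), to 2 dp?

Convert to gains: g_ice = 0.478/3.2 = 0.1494; g_wv = 1.7/3.2 = 0.5312; g_dust = 0.232/3.2 = 0.0725.
Total gain g = 0.7531.
A = 1/(1 − 0.7531) = 4.05.

4.05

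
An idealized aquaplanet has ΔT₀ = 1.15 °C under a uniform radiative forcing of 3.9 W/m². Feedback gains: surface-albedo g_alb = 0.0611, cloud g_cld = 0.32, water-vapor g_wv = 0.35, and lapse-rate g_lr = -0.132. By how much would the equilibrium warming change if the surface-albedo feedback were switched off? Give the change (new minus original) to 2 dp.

-0.38 °C

Original: g = 0.5991, ΔT = 1.15/(1−0.5991) = 2.8685 °C.
Without surface-albedo: g' = 0.538, ΔT' = 1.15/(1−0.538) = 2.4892 °C.
Change = 2.4892 − 2.8685 = -0.38 °C.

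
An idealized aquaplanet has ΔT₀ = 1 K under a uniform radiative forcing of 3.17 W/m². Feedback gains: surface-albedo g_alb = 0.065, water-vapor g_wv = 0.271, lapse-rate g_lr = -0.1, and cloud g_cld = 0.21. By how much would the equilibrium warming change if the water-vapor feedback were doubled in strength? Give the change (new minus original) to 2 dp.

1.73 K

Original: g = 0.446, ΔT = 1/(1−0.446) = 1.8051 K.
With doubled water-vapor: g' = 0.717, ΔT' = 1/(1−0.717) = 3.5336 K.
Change = 3.5336 − 1.8051 = 1.73 K.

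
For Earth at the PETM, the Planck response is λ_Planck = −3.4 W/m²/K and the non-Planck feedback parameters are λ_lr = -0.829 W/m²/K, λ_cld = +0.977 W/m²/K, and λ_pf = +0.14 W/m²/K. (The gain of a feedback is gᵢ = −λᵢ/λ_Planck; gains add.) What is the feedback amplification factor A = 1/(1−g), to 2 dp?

1.09

Convert to gains: g_lr = -0.829/3.4 = -0.2438; g_cld = 0.977/3.4 = 0.2874; g_pf = 0.14/3.4 = 0.04118.
Total gain g = 0.08478.
A = 1/(1 − 0.08478) = 1.09.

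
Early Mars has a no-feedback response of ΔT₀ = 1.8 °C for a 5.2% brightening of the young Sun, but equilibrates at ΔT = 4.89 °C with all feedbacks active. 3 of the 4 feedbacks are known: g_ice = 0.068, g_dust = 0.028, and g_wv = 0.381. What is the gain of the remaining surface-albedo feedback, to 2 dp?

0.15

Amplification A = ΔT/ΔT₀ = 4.89/1.8 = 2.717.
Total gain g = 1 − 1/A = 1 − 1/2.717 = 0.6319.
Known gains sum to 0.068 + 0.028 + 0.381 = 0.477.
g_alb = 0.6319 − 0.477 = 0.15.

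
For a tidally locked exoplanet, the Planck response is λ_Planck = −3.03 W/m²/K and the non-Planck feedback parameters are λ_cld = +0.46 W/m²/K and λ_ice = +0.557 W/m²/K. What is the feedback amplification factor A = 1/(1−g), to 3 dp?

1.505

Convert to gains: g_cld = 0.46/3.03 = 0.1518; g_ice = 0.557/3.03 = 0.1838.
Total gain g = 0.3356.
A = 1/(1 − 0.3356) = 1.505.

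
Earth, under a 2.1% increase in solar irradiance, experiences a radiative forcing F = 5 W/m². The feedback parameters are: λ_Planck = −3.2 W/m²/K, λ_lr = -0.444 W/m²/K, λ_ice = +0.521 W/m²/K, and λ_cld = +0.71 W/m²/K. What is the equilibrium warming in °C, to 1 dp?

2.1 °C

Net feedback parameter λ = (−3.2) + (-0.444) + (+0.521) + (+0.71) = -2.413 W/m²/K.
ΔT = −F/λ = −5/(-2.413) = 2.1 °C.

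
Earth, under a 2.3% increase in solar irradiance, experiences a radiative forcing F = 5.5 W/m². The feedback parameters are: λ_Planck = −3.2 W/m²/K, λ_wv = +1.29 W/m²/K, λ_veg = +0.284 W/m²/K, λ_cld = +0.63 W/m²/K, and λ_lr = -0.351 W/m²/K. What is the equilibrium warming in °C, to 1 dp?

Net feedback parameter λ = (−3.2) + (+1.29) + (+0.284) + (+0.63) + (-0.351) = -1.347 W/m²/K.
ΔT = −F/λ = −5.5/(-1.347) = 4.1 °C.

4.1 °C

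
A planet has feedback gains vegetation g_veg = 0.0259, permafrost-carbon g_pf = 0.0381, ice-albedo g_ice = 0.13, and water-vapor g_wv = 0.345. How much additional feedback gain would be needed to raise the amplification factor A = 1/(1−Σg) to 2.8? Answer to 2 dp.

Current total gain = 0.539.
Target gain for A = 2.8: g* = 1 − 1/2.8 = 0.6429.
Additional gain needed = 0.6429 − 0.539 = 0.10.

0.10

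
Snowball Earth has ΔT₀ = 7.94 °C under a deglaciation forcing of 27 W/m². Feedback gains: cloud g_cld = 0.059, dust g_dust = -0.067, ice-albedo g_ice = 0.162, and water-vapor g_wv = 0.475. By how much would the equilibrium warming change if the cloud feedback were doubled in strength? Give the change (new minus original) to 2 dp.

4.05 °C

Original: g = 0.629, ΔT = 7.94/(1−0.629) = 21.4016 °C.
With doubled cloud: g' = 0.688, ΔT' = 7.94/(1−0.688) = 25.4487 °C.
Change = 25.4487 − 21.4016 = 4.05 °C.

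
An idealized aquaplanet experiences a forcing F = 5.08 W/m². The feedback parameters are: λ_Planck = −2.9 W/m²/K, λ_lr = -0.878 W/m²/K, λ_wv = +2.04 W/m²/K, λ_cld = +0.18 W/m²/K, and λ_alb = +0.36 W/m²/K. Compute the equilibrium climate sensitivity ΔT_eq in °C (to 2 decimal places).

4.24 °C

Net feedback parameter λ = (−2.9) + (-0.878) + (+2.04) + (+0.18) + (+0.36) = -1.198 W/m²/K.
ΔT = −F/λ = −5.08/(-1.198) = 4.24 °C.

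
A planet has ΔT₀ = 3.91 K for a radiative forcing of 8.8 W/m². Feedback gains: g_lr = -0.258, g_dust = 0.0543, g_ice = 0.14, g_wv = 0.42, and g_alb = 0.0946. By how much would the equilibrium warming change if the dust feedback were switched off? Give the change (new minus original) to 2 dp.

-0.64 K

Original: g = 0.4509, ΔT = 3.91/(1−0.4509) = 7.1207 K.
Without dust: g' = 0.3966, ΔT' = 3.91/(1−0.3966) = 6.4799 K.
Change = 6.4799 − 7.1207 = -0.64 K.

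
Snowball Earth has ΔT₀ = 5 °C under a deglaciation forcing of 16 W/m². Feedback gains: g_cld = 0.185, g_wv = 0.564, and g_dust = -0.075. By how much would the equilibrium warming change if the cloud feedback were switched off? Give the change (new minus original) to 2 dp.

Original: g = 0.674, ΔT = 5/(1−0.674) = 15.3374 °C.
Without cloud: g' = 0.489, ΔT' = 5/(1−0.489) = 9.7847 °C.
Change = 9.7847 − 15.3374 = -5.55 °C.

-5.55 °C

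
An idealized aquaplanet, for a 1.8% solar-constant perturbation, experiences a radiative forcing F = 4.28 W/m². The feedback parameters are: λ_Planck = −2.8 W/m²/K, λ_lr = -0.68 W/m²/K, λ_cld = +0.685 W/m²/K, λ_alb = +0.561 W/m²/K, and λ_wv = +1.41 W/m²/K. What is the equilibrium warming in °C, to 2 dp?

5.19 °C

Net feedback parameter λ = (−2.8) + (-0.68) + (+0.685) + (+0.561) + (+1.41) = -0.824 W/m²/K.
ΔT = −F/λ = −4.28/(-0.824) = 5.19 °C.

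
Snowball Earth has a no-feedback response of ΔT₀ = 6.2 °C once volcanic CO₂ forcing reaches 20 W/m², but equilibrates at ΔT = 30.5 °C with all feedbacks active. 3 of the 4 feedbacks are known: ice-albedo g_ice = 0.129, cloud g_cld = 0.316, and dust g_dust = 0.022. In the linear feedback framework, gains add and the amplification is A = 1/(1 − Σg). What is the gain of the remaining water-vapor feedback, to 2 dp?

Amplification A = ΔT/ΔT₀ = 30.5/6.2 = 4.919.
Total gain g = 1 − 1/A = 1 − 1/4.919 = 0.7967.
Known gains sum to 0.129 + 0.316 + 0.022 = 0.467.
g_wv = 0.7967 − 0.467 = 0.33.

0.33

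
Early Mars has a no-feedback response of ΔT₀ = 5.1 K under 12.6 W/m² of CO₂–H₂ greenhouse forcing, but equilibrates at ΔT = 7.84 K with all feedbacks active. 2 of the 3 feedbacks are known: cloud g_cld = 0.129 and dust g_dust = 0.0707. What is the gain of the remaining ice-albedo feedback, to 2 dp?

Amplification A = ΔT/ΔT₀ = 7.84/5.1 = 1.537.
Total gain g = 1 − 1/A = 1 − 1/1.537 = 0.3494.
Known gains sum to 0.129 + 0.0707 = 0.1997.
g_ice = 0.3494 − 0.1997 = 0.15.

0.15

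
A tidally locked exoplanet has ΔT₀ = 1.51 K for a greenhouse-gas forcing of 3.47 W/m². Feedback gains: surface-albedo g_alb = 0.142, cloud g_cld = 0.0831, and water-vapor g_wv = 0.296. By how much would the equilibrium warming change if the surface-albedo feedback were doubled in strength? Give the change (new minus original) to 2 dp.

1.33 K

Original: g = 0.5211, ΔT = 1.51/(1−0.5211) = 3.1531 K.
With doubled surface-albedo: g' = 0.6631, ΔT' = 1.51/(1−0.6631) = 4.4820 K.
Change = 4.4820 − 3.1531 = 1.33 K.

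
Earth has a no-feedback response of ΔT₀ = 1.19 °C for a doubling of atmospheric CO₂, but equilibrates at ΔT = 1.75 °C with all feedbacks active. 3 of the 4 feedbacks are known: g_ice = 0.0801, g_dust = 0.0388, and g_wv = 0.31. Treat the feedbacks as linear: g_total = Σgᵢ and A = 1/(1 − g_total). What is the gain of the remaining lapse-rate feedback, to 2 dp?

Amplification A = ΔT/ΔT₀ = 1.75/1.19 = 1.471.
Total gain g = 1 − 1/A = 1 − 1/1.471 = 0.3202.
Known gains sum to 0.0801 + 0.0388 + 0.31 = 0.4289.
g_lr = 0.3202 − 0.4289 = -0.11.

-0.11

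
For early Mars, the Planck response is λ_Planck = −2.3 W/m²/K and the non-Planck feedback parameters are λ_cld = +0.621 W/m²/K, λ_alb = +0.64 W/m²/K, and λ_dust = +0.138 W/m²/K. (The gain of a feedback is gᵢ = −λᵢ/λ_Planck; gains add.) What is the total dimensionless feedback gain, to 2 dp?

0.61

Convert to gains: g_cld = 0.621/2.3 = 0.27; g_alb = 0.64/2.3 = 0.2783; g_dust = 0.138/2.3 = 0.06.
Total gain g = 0.6083.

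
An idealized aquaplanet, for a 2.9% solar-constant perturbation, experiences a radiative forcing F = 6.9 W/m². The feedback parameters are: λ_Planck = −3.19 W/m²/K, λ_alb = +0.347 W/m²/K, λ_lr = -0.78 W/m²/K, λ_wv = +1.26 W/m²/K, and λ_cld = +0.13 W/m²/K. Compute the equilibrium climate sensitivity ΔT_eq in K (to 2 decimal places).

3.09 K

Net feedback parameter λ = (−3.19) + (+0.347) + (-0.78) + (+1.26) + (+0.13) = -2.233 W/m²/K.
ΔT = −F/λ = −6.9/(-2.233) = 3.09 K.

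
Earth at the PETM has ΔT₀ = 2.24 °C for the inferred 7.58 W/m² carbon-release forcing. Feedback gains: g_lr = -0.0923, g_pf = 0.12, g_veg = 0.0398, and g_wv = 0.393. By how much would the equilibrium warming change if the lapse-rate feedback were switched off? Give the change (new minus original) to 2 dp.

0.86 °C

Original: g = 0.4605, ΔT = 2.24/(1−0.4605) = 4.1520 °C.
Without lapse-rate: g' = 0.5528, ΔT' = 2.24/(1−0.5528) = 5.0089 °C.
Change = 5.0089 − 4.1520 = 0.86 °C.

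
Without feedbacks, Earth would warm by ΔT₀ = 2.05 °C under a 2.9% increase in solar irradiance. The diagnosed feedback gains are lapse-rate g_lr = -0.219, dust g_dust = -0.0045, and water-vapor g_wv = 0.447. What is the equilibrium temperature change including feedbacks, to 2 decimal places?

Total gain g = -0.219 − 0.0045 + 0.447 = 0.2235.
Amplification A = 1/(1 − 0.2235) = 1.288.
ΔT = 2.05 × 1.288 = 2.64 °C.

2.64 °C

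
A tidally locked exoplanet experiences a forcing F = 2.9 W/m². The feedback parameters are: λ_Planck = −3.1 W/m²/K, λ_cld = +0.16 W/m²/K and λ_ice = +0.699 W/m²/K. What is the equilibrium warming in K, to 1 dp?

Net feedback parameter λ = (−3.1) + (+0.16) + (+0.699) = -2.241 W/m²/K.
ΔT = −F/λ = −2.9/(-2.241) = 1.3 K.

1.3 K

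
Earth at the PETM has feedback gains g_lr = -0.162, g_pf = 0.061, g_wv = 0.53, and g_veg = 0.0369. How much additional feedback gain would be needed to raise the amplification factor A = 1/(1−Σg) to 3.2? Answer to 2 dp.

0.22

Current total gain = 0.4659.
Target gain for A = 3.2: g* = 1 − 1/3.2 = 0.6875.
Additional gain needed = 0.6875 − 0.4659 = 0.22.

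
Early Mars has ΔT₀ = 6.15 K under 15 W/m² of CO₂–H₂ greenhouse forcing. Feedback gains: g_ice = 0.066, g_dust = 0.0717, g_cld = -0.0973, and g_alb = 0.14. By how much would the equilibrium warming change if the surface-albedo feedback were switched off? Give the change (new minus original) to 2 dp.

Original: g = 0.1804, ΔT = 6.15/(1−0.1804) = 7.5037 K.
Without surface-albedo: g' = 0.0404, ΔT' = 6.15/(1−0.0404) = 6.4089 K.
Change = 6.4089 − 7.5037 = -1.09 K.

-1.09 K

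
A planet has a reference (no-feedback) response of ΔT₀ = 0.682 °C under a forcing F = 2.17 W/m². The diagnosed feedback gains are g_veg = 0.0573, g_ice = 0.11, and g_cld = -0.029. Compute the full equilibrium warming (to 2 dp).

0.79 °C

Total gain g = 0.0573 + 0.11 − 0.029 = 0.1383.
Amplification A = 1/(1 − 0.1383) = 1.16.
ΔT = 0.682 × 1.16 = 0.79 °C.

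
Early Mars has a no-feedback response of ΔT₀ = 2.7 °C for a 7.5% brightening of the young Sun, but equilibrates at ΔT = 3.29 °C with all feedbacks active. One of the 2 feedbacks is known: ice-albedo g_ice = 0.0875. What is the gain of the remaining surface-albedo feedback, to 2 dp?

0.09

Amplification A = ΔT/ΔT₀ = 3.29/2.7 = 1.219.
Total gain g = 1 − 1/A = 1 − 1/1.219 = 0.1797.
The known gain is 0.0875.
g_alb = 0.1797 − 0.0875 = 0.09.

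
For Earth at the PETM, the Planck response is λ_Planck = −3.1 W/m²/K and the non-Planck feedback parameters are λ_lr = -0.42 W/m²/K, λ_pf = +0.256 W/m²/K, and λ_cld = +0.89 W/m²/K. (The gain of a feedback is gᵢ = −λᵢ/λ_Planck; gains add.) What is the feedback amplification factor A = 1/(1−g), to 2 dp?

Convert to gains: g_lr = -0.42/3.1 = -0.1355; g_pf = 0.256/3.1 = 0.08258; g_cld = 0.89/3.1 = 0.2871.
Total gain g = 0.23418.
A = 1/(1 − 0.23418) = 1.31.

1.31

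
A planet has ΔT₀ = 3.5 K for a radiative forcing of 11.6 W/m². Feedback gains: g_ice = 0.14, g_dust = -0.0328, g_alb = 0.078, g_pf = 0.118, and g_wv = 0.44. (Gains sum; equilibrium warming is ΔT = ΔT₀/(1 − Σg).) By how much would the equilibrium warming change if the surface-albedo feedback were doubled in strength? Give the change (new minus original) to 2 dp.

Original: g = 0.7432, ΔT = 3.5/(1−0.7432) = 13.6293 K.
With doubled surface-albedo: g' = 0.8212, ΔT' = 3.5/(1−0.8212) = 19.5749 K.
Change = 19.5749 − 13.6293 = 5.95 K.

5.95 K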